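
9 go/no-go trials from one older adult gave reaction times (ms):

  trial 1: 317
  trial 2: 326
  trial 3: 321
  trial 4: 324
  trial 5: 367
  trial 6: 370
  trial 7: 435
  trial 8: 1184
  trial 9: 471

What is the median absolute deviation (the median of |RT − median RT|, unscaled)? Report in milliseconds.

Sorted: 317, 321, 324, 326, 367, 370, 435, 471, 1184 → median = 367
|x − 367|: 50, 41, 46, 43, 0, 3, 68, 817, 104
Sorted deviations: 0, 3, 41, 43, 46, 50, 68, 104, 817 → MAD = 46

46 ms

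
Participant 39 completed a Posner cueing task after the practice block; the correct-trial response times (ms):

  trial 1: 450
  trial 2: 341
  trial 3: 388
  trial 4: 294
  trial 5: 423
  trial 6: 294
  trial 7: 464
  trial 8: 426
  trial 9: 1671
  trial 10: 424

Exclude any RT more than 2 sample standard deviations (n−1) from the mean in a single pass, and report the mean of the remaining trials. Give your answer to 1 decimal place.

n = 10, ΣRT = 5175, M = 517.500
Σ(x−M)² = 1511852.50; s = √(1511852.50/9) = 409.858
Cutoffs: 517.500 ± 2·409.858 → [-302.2, 1337.2]
Outside: 1671 → excluded.
Retained (n=9): Σ = 3504, mean = 3504/9 = 389.333

389.3 ms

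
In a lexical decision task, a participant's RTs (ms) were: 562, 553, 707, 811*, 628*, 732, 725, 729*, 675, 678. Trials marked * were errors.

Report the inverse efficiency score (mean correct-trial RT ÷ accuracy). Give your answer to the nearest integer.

945 ms

Correct trials (n=7): 562, 553, 707, 732, 725, 675, 678
Mean correct RT = 4632/7 = 661.7143 ms
Proportion correct = 7/10
IES = 661.7143 / (7/10) = 945.306 ms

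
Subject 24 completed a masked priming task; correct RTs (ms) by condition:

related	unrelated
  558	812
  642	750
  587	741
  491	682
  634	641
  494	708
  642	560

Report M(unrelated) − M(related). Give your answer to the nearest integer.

M(related) = 4048/7 = 578.286
M(unrelated) = 4894/7 = 699.143
Difference = 699.143 − 578.286 = 120.857 ms

121 ms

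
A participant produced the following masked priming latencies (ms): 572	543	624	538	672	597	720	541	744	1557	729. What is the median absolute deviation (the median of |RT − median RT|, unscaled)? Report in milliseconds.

83 ms

Sorted: 538, 541, 543, 572, 597, 624, 672, 720, 729, 744, 1557 → median = 624
|x − 624|: 52, 81, 0, 86, 48, 27, 96, 83, 120, 933, 105
Sorted deviations: 0, 27, 48, 52, 81, 83, 86, 96, 105, 120, 933 → MAD = 83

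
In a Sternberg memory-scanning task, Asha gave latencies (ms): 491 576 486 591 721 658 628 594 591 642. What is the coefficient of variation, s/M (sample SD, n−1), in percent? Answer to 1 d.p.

12.0%

n = 10, Σ = 5978, M = 597.8000
Σ(x−M)² = 46155.600; s = √(46155.600/9) = 71.6128
CV = 71.6128 / 597.8000 = 0.11979 = 11.979%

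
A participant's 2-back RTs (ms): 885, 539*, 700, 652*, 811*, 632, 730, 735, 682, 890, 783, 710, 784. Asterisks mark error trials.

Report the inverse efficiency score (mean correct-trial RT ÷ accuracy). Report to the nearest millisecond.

Correct trials (n=10): 885, 700, 632, 730, 735, 682, 890, 783, 710, 784
Mean correct RT = 7531/10 = 753.1000 ms
Proportion correct = 10/13
IES = 753.1000 / (10/13) = 979.030 ms

979 ms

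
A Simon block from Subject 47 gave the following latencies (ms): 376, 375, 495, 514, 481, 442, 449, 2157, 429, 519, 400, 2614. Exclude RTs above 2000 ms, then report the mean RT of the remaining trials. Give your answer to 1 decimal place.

Excluded: 2157, 2614
Retained (n=10): Σ = 4480
Mean = 4480/10 = 448.0000

448.0 ms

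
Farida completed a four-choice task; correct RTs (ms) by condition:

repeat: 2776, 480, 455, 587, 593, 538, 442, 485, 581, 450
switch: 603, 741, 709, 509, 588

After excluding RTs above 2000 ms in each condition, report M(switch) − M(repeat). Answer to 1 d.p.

117.7 ms

repeat: exclude 2776
M(repeat) = 4611/9 = 512.333
M(switch) = 3150/5 = 630.000
Difference = 630.000 − 512.333 = 117.667 ms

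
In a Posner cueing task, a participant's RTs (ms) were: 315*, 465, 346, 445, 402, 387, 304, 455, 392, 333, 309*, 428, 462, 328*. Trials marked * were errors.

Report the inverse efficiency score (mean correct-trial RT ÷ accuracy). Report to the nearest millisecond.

511 ms

Correct trials (n=11): 465, 346, 445, 402, 387, 304, 455, 392, 333, 428, 462
Mean correct RT = 4419/11 = 401.7273 ms
Proportion correct = 11/14
IES = 401.7273 / (11/14) = 511.289 ms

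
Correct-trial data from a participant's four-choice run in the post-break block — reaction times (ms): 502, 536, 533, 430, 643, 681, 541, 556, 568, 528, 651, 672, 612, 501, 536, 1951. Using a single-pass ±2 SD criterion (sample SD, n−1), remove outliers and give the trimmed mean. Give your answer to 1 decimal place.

566.0 ms

n = 16, ΣRT = 10441, M = 652.562
Σ(x−M)² = 1869945.94; s = √(1869945.94/15) = 353.077
Cutoffs: 652.562 ± 2·353.077 → [-53.6, 1358.7]
Outside: 1951 → excluded.
Retained (n=15): Σ = 8490, mean = 8490/15 = 566.000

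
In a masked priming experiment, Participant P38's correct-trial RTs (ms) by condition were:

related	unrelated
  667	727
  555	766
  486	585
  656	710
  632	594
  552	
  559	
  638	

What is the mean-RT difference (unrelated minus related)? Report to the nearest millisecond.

M(related) = 4745/8 = 593.125
M(unrelated) = 3382/5 = 676.400
Difference = 676.400 − 593.125 = 83.275 ms

83 ms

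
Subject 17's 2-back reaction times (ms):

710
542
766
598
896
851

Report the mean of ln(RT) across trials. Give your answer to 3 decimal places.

ln(RT): 6.5653, 6.2953, 6.6412, 6.3936, 6.7979, 6.7464
Σ ln(RT) = 39.4397
Mean = 39.4397/6 = 6.57328

6.573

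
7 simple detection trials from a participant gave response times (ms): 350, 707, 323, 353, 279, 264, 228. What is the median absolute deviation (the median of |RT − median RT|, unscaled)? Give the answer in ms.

Sorted: 228, 264, 279, 323, 350, 353, 707 → median = 323
|x − 323|: 27, 384, 0, 30, 44, 59, 95
Sorted deviations: 0, 27, 30, 44, 59, 95, 384 → MAD = 44

44 ms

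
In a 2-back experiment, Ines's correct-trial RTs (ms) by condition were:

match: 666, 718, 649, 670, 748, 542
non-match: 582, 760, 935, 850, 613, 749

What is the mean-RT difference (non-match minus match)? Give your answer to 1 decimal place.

82.7 ms

M(match) = 3993/6 = 665.500
M(non-match) = 4489/6 = 748.167
Difference = 748.167 − 665.500 = 82.667 ms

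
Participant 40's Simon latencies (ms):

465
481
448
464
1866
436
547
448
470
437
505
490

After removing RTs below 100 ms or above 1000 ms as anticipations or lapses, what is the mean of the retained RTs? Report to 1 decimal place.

Excluded: 1866
Retained (n=11): Σ = 5191
Mean = 5191/11 = 471.9091

471.9 ms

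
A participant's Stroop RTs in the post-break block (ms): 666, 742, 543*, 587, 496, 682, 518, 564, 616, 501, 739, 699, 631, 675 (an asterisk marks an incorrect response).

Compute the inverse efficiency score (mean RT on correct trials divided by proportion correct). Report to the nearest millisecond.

Correct trials (n=13): 666, 742, 587, 496, 682, 518, 564, 616, 501, 739, 699, 631, 675
Mean correct RT = 8116/13 = 624.3077 ms
Proportion correct = 13/14
IES = 624.3077 / (13/14) = 672.331 ms

672 ms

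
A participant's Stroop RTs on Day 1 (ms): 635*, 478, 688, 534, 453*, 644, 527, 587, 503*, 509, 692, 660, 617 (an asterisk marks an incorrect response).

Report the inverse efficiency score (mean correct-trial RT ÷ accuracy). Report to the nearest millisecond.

Correct trials (n=10): 478, 688, 534, 644, 527, 587, 509, 692, 660, 617
Mean correct RT = 5936/10 = 593.6000 ms
Proportion correct = 10/13
IES = 593.6000 / (10/13) = 771.680 ms

772 ms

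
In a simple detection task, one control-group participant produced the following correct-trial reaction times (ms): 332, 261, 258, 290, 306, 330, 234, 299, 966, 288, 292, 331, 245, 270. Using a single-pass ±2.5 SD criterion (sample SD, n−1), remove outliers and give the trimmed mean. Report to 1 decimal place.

n = 14, ΣRT = 4702, M = 335.857
Σ(x−M)² = 440351.71; s = √(440351.71/13) = 184.047
Cutoffs: 335.857 ± 2.5·184.047 → [-124.3, 796.0]
Outside: 966 → excluded.
Retained (n=13): Σ = 3736, mean = 3736/13 = 287.385

287.4 ms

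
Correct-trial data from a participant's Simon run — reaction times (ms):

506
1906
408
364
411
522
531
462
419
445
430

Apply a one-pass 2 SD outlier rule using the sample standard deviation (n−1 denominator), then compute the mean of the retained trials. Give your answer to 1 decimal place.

n = 11, ΣRT = 6404, M = 582.182
Σ(x−M)² = 1954835.64; s = √(1954835.64/10) = 442.135
Cutoffs: 582.182 ± 2·442.135 → [-302.1, 1466.5]
Outside: 1906 → excluded.
Retained (n=10): Σ = 4498, mean = 4498/10 = 449.800

449.8 ms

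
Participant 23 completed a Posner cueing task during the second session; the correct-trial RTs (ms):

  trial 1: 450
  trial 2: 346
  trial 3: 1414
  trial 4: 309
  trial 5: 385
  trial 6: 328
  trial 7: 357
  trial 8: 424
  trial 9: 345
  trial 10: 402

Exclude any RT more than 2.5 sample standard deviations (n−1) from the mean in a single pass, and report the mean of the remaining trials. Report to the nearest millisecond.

n = 10, ΣRT = 4760, M = 476.000
Σ(x−M)² = 994996.00; s = √(994996.00/9) = 332.498
Cutoffs: 476.000 ± 2.5·332.498 → [-355.2, 1307.2]
Outside: 1414 → excluded.
Retained (n=9): Σ = 3346, mean = 3346/9 = 371.778

372 ms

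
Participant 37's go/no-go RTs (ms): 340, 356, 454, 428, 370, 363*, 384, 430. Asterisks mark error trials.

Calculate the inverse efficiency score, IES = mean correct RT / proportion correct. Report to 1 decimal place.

450.9 ms

Correct trials (n=7): 340, 356, 454, 428, 370, 384, 430
Mean correct RT = 2762/7 = 394.5714 ms
Proportion correct = 7/8
IES = 394.5714 / (7/8) = 450.939 ms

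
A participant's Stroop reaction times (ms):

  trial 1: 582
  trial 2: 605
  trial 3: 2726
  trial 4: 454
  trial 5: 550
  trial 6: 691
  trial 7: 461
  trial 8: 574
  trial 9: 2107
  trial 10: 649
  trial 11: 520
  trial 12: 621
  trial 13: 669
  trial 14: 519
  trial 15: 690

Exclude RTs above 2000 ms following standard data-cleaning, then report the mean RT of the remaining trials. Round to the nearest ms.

Excluded: 2107, 2726
Retained (n=13): Σ = 7585
Mean = 7585/13 = 583.4615

583 ms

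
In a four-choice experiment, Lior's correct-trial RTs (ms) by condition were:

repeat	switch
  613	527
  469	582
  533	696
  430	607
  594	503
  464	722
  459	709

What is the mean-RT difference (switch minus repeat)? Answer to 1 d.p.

112.0 ms

M(repeat) = 3562/7 = 508.857
M(switch) = 4346/7 = 620.857
Difference = 620.857 − 508.857 = 112.000 ms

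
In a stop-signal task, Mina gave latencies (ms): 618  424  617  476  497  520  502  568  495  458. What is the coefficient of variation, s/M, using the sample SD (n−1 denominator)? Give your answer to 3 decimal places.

n = 10, Σ = 5175, M = 517.5000
Σ(x−M)² = 37728.500; s = √(37728.500/9) = 64.7461
CV = 64.7461 / 517.5000 = 0.12511

0.125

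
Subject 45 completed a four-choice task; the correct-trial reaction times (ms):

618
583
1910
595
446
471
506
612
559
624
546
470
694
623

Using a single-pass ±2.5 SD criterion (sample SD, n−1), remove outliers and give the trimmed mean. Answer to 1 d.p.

n = 14, ΣRT = 9257, M = 661.214
Σ(x−M)² = 1745052.36; s = √(1745052.36/13) = 366.381
Cutoffs: 661.214 ± 2.5·366.381 → [-254.7, 1577.2]
Outside: 1910 → excluded.
Retained (n=13): Σ = 7347, mean = 7347/13 = 565.154

565.2 ms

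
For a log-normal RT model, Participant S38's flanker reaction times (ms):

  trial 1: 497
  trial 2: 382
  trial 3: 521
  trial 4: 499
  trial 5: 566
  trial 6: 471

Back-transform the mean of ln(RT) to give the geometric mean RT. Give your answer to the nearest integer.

ln(RT): 6.2086, 5.9454, 6.2558, 6.2126, 6.3386, 6.1549
Mean ln(RT) = 37.1158/6 = 6.18597
Geometric mean = exp(6.18597) = 485.88 ms

486 ms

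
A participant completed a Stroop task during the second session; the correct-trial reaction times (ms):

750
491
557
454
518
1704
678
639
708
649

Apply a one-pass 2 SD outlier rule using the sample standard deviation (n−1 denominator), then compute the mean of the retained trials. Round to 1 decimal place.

n = 10, ΣRT = 7148, M = 714.800
Σ(x−M)² = 1172965.60; s = √(1172965.60/9) = 361.012
Cutoffs: 714.800 ± 2·361.012 → [-7.2, 1436.8]
Outside: 1704 → excluded.
Retained (n=9): Σ = 5444, mean = 5444/9 = 604.889

604.9 ms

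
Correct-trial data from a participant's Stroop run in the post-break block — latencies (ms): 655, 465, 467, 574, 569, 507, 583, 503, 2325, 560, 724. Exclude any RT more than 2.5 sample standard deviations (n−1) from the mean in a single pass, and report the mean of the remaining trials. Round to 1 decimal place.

n = 11, ΣRT = 7932, M = 721.091
Σ(x−M)² = 2890230.91; s = √(2890230.91/10) = 537.609
Cutoffs: 721.091 ± 2.5·537.609 → [-622.9, 2065.1]
Outside: 2325 → excluded.
Retained (n=10): Σ = 5607, mean = 5607/10 = 560.700

560.7 ms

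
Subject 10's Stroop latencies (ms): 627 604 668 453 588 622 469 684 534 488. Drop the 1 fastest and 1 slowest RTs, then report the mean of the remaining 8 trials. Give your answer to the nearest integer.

575 ms

Sorted: 453, 469, 488, 534, 588, 604, 622, 627, 668, 684
Drop lowest 1 (453) and highest 1 (684)
Remaining (n=8): Σ = 4600, mean = 4600/8 = 575.000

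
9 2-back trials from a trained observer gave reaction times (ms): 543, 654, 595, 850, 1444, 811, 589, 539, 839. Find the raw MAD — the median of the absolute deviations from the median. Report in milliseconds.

Sorted: 539, 543, 589, 595, 654, 811, 839, 850, 1444 → median = 654
|x − 654|: 111, 0, 59, 196, 790, 157, 65, 115, 185
Sorted deviations: 0, 59, 65, 111, 115, 157, 185, 196, 790 → MAD = 115

115 ms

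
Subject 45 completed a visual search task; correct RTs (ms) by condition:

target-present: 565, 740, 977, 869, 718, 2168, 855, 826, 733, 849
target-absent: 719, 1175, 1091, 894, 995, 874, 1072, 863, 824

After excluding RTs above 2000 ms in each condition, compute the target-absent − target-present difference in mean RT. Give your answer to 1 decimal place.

152.8 ms

target-present: exclude 2168
M(target-present) = 7132/9 = 792.444
M(target-absent) = 8507/9 = 945.222
Difference = 945.222 − 792.444 = 152.778 ms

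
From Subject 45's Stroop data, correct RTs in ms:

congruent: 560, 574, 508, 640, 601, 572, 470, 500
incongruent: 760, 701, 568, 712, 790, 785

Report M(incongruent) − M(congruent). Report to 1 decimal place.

166.2 ms

M(congruent) = 4425/8 = 553.125
M(incongruent) = 4316/6 = 719.333
Difference = 719.333 − 553.125 = 166.208 ms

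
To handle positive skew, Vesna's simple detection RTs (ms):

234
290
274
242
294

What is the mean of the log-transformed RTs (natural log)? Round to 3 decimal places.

5.582

ln(RT): 5.4553, 5.6699, 5.6131, 5.4889, 5.6836
Σ ln(RT) = 27.9108
Mean = 27.9108/5 = 5.58217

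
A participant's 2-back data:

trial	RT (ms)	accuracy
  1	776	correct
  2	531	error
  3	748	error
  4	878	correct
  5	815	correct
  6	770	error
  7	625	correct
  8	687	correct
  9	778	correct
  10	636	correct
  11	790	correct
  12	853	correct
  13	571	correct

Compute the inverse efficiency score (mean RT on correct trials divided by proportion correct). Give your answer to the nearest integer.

Correct trials (n=10): 776, 878, 815, 625, 687, 778, 636, 790, 853, 571
Mean correct RT = 7409/10 = 740.9000 ms
Proportion correct = 10/13
IES = 740.9000 / (10/13) = 963.170 ms

963 ms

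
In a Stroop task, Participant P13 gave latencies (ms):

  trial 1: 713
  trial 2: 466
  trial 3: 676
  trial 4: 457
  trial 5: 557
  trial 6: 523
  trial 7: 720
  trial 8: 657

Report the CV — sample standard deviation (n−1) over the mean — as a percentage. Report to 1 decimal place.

n = 8, Σ = 4769, M = 596.1250
Σ(x−M)² = 82256.875; s = √(82256.875/7) = 108.4019
CV = 108.4019 / 596.1250 = 0.18184 = 18.184%

18.2%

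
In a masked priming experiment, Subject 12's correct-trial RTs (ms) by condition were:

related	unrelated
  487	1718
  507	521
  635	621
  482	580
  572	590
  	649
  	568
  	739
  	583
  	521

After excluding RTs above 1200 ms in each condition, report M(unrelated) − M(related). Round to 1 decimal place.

unrelated: exclude 1718
M(related) = 2683/5 = 536.600
M(unrelated) = 5372/9 = 596.889
Difference = 596.889 − 536.600 = 60.289 ms

60.3 ms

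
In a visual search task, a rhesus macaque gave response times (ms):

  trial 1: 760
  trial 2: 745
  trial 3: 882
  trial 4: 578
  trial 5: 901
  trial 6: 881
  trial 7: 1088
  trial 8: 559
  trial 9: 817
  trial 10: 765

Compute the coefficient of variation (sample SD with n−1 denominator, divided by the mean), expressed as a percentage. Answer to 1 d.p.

19.6%

n = 10, Σ = 7976, M = 797.6000
Σ(x−M)² = 219876.400; s = √(219876.400/9) = 156.3033
CV = 156.3033 / 797.6000 = 0.19597 = 19.597%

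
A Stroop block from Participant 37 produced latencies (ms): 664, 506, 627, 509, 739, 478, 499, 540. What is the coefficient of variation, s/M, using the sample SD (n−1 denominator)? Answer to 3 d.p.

n = 8, Σ = 4562, M = 570.2500
Σ(x−M)² = 62867.500; s = √(62867.500/7) = 94.7685
CV = 94.7685 / 570.2500 = 0.16619

0.166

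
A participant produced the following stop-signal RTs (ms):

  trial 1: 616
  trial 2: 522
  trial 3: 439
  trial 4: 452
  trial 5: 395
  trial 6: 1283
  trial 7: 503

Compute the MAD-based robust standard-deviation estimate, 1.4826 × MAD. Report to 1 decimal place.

94.9 ms

Sorted: 395, 439, 452, 503, 522, 616, 1283 → median = 503
|x − 503| sorted: 0, 19, 51, 64, 108, 113, 780 → MAD = 64
Robust SD ≈ 1.4826 × 64 = 94.886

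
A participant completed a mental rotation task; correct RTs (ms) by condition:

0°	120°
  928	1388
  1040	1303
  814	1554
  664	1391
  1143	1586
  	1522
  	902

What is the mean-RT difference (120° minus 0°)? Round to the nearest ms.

460 ms

M(0°) = 4589/5 = 917.800
M(120°) = 9646/7 = 1378.000
Difference = 1378.000 − 917.800 = 460.200 ms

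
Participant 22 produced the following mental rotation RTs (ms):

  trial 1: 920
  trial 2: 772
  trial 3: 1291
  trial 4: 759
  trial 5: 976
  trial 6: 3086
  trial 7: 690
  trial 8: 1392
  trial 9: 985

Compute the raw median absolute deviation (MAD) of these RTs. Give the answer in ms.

Sorted: 690, 759, 772, 920, 976, 985, 1291, 1392, 3086 → median = 976
|x − 976|: 56, 204, 315, 217, 0, 2110, 286, 416, 9
Sorted deviations: 0, 9, 56, 204, 217, 286, 315, 416, 2110 → MAD = 217

217 ms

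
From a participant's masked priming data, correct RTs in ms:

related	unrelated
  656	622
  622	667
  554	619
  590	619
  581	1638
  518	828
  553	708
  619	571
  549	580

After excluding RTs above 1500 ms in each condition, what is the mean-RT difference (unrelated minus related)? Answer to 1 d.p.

69.3 ms

unrelated: exclude 1638
M(related) = 5242/9 = 582.444
M(unrelated) = 5214/8 = 651.750
Difference = 651.750 − 582.444 = 69.306 ms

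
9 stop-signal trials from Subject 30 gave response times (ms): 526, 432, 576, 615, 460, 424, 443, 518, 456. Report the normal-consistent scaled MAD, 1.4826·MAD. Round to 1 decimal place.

Sorted: 424, 432, 443, 456, 460, 518, 526, 576, 615 → median = 460
|x − 460| sorted: 0, 4, 17, 28, 36, 58, 66, 116, 155 → MAD = 36
Robust SD ≈ 1.4826 × 36 = 53.374

53.4 ms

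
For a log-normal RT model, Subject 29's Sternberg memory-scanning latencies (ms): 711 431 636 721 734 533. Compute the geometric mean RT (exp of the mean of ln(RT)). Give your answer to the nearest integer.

617 ms

ln(RT): 6.5667, 6.0661, 6.4552, 6.5806, 6.5985, 6.2785
Mean ln(RT) = 38.5456/6 = 6.42427
Geometric mean = exp(6.42427) = 616.63 ms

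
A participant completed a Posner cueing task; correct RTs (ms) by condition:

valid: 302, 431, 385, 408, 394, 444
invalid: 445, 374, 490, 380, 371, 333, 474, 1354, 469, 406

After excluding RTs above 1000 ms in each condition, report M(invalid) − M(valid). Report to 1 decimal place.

invalid: exclude 1354
M(valid) = 2364/6 = 394.000
M(invalid) = 3742/9 = 415.778
Difference = 415.778 − 394.000 = 21.778 ms

21.8 ms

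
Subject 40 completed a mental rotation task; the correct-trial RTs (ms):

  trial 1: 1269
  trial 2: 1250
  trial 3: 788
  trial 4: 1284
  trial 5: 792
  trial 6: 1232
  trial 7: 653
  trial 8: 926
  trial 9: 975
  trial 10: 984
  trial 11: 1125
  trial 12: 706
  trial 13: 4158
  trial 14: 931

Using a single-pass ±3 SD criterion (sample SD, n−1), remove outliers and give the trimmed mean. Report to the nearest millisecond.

n = 14, ΣRT = 17073, M = 1219.500
Σ(x−M)² = 9889577.50; s = √(9889577.50/13) = 872.202
Cutoffs: 1219.500 ± 3·872.202 → [-1397.1, 3836.1]
Outside: 4158 → excluded.
Retained (n=13): Σ = 12915, mean = 12915/13 = 993.462

993 ms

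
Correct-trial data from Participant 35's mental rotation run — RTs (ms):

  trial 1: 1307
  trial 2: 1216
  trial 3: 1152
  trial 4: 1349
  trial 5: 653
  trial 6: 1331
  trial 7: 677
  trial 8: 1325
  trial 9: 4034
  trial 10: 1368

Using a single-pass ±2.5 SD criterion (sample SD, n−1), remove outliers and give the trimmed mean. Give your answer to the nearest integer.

1153 ms

n = 10, ΣRT = 14412, M = 1441.200
Σ(x−M)² = 8119739.60; s = √(8119739.60/9) = 949.839
Cutoffs: 1441.200 ± 2.5·949.839 → [-933.4, 3815.8]
Outside: 4034 → excluded.
Retained (n=9): Σ = 10378, mean = 10378/9 = 1153.111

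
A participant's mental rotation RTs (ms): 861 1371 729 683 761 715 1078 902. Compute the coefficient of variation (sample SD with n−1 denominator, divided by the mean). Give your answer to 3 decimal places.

n = 8, Σ = 7100, M = 887.5000
Σ(x−M)² = 383676.000; s = √(383676.000/7) = 234.1172
CV = 234.1172 / 887.5000 = 0.26379

0.264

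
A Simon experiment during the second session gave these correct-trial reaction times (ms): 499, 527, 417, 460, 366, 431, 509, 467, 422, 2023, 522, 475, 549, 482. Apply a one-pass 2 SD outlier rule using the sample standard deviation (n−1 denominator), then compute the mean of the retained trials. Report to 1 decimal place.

n = 14, ΣRT = 8149, M = 582.071
Σ(x−M)² = 2268252.93; s = √(2268252.93/13) = 417.709
Cutoffs: 582.071 ± 2·417.709 → [-253.3, 1417.5]
Outside: 2023 → excluded.
Retained (n=13): Σ = 6126, mean = 6126/13 = 471.231

471.2 ms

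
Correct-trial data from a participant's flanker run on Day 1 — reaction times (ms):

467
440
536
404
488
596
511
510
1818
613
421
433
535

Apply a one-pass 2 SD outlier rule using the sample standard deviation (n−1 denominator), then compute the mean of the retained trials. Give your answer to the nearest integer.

n = 13, ΣRT = 7772, M = 597.846
Σ(x−M)² = 1662169.69; s = √(1662169.69/12) = 372.175
Cutoffs: 597.846 ± 2·372.175 → [-146.5, 1342.2]
Outside: 1818 → excluded.
Retained (n=12): Σ = 5954, mean = 5954/12 = 496.167

496 ms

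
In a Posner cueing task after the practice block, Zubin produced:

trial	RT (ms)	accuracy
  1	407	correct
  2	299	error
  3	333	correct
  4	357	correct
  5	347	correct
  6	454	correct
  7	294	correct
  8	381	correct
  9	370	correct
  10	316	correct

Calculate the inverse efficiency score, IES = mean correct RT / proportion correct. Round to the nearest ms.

402 ms

Correct trials (n=9): 407, 333, 357, 347, 454, 294, 381, 370, 316
Mean correct RT = 3259/9 = 362.1111 ms
Proportion correct = 9/10
IES = 362.1111 / (9/10) = 402.346 ms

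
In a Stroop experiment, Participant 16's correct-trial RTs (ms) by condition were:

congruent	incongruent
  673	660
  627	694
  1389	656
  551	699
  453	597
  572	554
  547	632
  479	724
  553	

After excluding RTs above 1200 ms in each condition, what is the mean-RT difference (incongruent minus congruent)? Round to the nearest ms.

95 ms

congruent: exclude 1389
M(congruent) = 4455/8 = 556.875
M(incongruent) = 5216/8 = 652.000
Difference = 652.000 − 556.875 = 95.125 ms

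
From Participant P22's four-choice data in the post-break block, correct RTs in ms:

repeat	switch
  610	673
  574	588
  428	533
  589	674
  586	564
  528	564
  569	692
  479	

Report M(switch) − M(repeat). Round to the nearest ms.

M(repeat) = 4363/8 = 545.375
M(switch) = 4288/7 = 612.571
Difference = 612.571 − 545.375 = 67.196 ms

67 ms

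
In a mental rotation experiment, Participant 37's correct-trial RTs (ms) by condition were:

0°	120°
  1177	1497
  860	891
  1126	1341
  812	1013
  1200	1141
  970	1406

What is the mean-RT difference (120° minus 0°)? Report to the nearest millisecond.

M(0°) = 6145/6 = 1024.167
M(120°) = 7289/6 = 1214.833
Difference = 1214.833 − 1024.167 = 190.667 ms

191 ms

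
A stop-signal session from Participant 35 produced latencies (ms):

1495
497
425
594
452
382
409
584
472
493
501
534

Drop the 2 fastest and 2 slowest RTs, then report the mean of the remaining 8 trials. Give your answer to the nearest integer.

Sorted: 382, 409, 425, 452, 472, 493, 497, 501, 534, 584, 594, 1495
Drop lowest 2 (382, 409) and highest 2 (594, 1495)
Remaining (n=8): Σ = 3958, mean = 3958/8 = 494.750

495 ms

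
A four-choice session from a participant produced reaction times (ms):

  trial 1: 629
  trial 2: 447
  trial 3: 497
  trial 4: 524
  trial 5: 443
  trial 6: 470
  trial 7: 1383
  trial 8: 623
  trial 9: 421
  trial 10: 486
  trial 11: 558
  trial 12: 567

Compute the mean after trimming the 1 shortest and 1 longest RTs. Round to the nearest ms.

524 ms

Sorted: 421, 443, 447, 470, 486, 497, 524, 558, 567, 623, 629, 1383
Drop lowest 1 (421) and highest 1 (1383)
Remaining (n=10): Σ = 5244, mean = 5244/10 = 524.400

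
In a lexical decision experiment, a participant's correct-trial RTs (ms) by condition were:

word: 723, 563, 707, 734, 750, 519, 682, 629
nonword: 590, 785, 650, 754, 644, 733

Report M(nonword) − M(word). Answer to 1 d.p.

29.3 ms

M(word) = 5307/8 = 663.375
M(nonword) = 4156/6 = 692.667
Difference = 692.667 − 663.375 = 29.292 ms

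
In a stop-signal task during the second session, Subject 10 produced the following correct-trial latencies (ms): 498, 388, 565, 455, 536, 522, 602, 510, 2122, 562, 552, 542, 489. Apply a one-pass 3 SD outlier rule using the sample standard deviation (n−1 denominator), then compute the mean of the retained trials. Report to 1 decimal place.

518.4 ms

n = 13, ΣRT = 8343, M = 641.769
Σ(x−M)² = 2409118.31; s = √(2409118.31/12) = 448.062
Cutoffs: 641.769 ± 3·448.062 → [-702.4, 1986.0]
Outside: 2122 → excluded.
Retained (n=12): Σ = 6221, mean = 6221/12 = 518.417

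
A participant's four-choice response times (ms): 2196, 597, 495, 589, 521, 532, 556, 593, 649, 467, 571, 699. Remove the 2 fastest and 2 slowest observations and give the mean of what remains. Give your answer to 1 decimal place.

Sorted: 467, 495, 521, 532, 556, 571, 589, 593, 597, 649, 699, 2196
Drop lowest 2 (467, 495) and highest 2 (699, 2196)
Remaining (n=8): Σ = 4608, mean = 4608/8 = 576.000

576.0 ms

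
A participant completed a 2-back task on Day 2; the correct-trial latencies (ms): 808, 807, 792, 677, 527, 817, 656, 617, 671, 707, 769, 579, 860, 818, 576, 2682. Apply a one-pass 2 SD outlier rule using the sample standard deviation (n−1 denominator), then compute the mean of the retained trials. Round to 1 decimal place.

n = 16, ΣRT = 13363, M = 835.188
Σ(x−M)² = 3795654.44; s = √(3795654.44/15) = 503.034
Cutoffs: 835.188 ± 2·503.034 → [-170.9, 1841.3]
Outside: 2682 → excluded.
Retained (n=15): Σ = 10681, mean = 10681/15 = 712.067

712.1 ms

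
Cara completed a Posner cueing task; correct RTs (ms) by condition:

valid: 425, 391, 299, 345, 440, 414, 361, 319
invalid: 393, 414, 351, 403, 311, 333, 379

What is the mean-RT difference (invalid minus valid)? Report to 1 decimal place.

-5.1 ms

M(valid) = 2994/8 = 374.250
M(invalid) = 2584/7 = 369.143
Difference = 369.143 − 374.250 = -5.107 ms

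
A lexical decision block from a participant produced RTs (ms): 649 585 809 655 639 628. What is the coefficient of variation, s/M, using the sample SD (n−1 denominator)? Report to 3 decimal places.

0.116

n = 6, Σ = 3965, M = 660.8333
Σ(x−M)² = 29432.833; s = √(29432.833/5) = 76.7240
CV = 76.7240 / 660.8333 = 0.11610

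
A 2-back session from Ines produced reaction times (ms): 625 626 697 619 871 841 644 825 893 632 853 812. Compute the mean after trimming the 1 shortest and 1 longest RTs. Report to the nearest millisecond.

743 ms

Sorted: 619, 625, 626, 632, 644, 697, 812, 825, 841, 853, 871, 893
Drop lowest 1 (619) and highest 1 (893)
Remaining (n=10): Σ = 7426, mean = 7426/10 = 742.600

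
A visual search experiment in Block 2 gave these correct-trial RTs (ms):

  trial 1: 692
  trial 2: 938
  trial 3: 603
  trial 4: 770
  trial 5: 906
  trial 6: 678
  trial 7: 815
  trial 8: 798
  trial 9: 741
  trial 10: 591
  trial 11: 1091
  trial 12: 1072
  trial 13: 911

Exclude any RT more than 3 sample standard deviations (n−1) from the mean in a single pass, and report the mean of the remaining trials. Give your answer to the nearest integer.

n = 13, ΣRT = 10606, M = 815.846
Σ(x−M)² = 311649.69; s = √(311649.69/12) = 161.155
Cutoffs: 815.846 ± 3·161.155 → [332.4, 1299.3]
No RTs fall outside the cutoffs; all 13 retained. Mean = 10606/13 = 815.846

816 ms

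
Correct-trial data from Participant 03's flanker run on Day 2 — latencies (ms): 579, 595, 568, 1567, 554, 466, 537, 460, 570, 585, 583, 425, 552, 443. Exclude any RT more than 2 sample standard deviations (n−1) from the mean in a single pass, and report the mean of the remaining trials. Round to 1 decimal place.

532.1 ms

n = 14, ΣRT = 8484, M = 606.000
Σ(x−M)² = 1038708.00; s = √(1038708.00/13) = 282.667
Cutoffs: 606.000 ± 2·282.667 → [40.7, 1171.3]
Outside: 1567 → excluded.
Retained (n=13): Σ = 6917, mean = 6917/13 = 532.077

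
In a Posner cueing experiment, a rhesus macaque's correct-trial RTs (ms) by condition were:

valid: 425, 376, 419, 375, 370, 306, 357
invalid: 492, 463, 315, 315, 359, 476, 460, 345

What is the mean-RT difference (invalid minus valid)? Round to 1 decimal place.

27.7 ms

M(valid) = 2628/7 = 375.429
M(invalid) = 3225/8 = 403.125
Difference = 403.125 − 375.429 = 27.696 ms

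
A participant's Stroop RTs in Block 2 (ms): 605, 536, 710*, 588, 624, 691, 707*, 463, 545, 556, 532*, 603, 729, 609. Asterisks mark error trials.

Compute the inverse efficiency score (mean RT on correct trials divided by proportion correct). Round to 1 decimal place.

Correct trials (n=11): 605, 536, 588, 624, 691, 463, 545, 556, 603, 729, 609
Mean correct RT = 6549/11 = 595.3636 ms
Proportion correct = 11/14
IES = 595.3636 / (11/14) = 757.736 ms

757.7 ms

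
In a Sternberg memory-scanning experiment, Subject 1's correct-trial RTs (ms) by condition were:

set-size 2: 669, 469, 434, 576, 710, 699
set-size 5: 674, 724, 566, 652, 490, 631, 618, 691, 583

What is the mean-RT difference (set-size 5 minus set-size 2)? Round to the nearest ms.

M(set-size 2) = 3557/6 = 592.833
M(set-size 5) = 5629/9 = 625.444
Difference = 625.444 − 592.833 = 32.611 ms

33 ms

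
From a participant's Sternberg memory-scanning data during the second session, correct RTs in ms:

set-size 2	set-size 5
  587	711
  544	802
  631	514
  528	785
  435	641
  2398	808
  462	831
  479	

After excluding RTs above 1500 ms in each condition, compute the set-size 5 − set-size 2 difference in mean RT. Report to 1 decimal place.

set-size 2: exclude 2398
M(set-size 2) = 3666/7 = 523.714
M(set-size 5) = 5092/7 = 727.429
Difference = 727.429 − 523.714 = 203.714 ms

203.7 ms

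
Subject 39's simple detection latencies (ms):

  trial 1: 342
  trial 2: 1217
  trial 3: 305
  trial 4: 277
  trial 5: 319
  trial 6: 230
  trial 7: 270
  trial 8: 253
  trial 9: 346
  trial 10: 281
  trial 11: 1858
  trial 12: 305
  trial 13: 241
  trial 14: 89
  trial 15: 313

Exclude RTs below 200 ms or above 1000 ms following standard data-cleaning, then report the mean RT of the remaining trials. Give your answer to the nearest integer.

290 ms

Excluded: 89, 1217, 1858
Retained (n=12): Σ = 3482
Mean = 3482/12 = 290.1667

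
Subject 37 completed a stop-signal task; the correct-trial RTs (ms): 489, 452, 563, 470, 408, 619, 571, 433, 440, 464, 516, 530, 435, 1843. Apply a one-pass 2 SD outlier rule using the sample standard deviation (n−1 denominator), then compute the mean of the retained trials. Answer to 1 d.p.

n = 14, ΣRT = 8233, M = 588.071
Σ(x−M)² = 1744782.93; s = √(1744782.93/13) = 366.352
Cutoffs: 588.071 ± 2·366.352 → [-144.6, 1320.8]
Outside: 1843 → excluded.
Retained (n=13): Σ = 6390, mean = 6390/13 = 491.538

491.5 ms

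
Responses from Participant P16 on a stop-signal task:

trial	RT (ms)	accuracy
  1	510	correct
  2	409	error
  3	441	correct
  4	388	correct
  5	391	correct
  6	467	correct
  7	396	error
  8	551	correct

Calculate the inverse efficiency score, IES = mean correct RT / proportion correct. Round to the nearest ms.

611 ms

Correct trials (n=6): 510, 441, 388, 391, 467, 551
Mean correct RT = 2748/6 = 458.0000 ms
Proportion correct = 6/8
IES = 458.0000 / (6/8) = 610.667 ms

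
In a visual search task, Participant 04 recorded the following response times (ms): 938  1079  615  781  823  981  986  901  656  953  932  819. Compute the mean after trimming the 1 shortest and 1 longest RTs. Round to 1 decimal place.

Sorted: 615, 656, 781, 819, 823, 901, 932, 938, 953, 981, 986, 1079
Drop lowest 1 (615) and highest 1 (1079)
Remaining (n=10): Σ = 8770, mean = 8770/10 = 877.000

877.0 ms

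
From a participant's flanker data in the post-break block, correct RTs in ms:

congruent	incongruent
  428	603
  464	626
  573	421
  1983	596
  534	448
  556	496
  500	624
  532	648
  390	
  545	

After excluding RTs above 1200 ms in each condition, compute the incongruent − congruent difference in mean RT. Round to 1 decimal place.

55.3 ms

congruent: exclude 1983
M(congruent) = 4522/9 = 502.444
M(incongruent) = 4462/8 = 557.750
Difference = 557.750 − 502.444 = 55.306 ms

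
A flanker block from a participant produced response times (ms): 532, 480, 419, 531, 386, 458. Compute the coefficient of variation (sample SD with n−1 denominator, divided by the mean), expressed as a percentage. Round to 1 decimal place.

12.6%

n = 6, Σ = 2806, M = 467.6667
Σ(x−M)² = 17433.333; s = √(17433.333/5) = 59.0480
CV = 59.0480 / 467.6667 = 0.12626 = 12.626%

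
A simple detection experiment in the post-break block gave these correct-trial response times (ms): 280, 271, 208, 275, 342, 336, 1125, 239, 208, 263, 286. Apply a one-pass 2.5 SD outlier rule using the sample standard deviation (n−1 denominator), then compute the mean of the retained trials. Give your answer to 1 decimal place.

270.8 ms

n = 11, ΣRT = 3833, M = 348.455
Σ(x−M)² = 681938.73; s = √(681938.73/10) = 261.140
Cutoffs: 348.455 ± 2.5·261.140 → [-304.4, 1001.3]
Outside: 1125 → excluded.
Retained (n=10): Σ = 2708, mean = 2708/10 = 270.800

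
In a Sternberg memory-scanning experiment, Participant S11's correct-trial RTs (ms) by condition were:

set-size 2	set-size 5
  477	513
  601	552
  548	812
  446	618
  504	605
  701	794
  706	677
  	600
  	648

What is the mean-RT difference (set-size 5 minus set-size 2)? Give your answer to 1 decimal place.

77.6 ms

M(set-size 2) = 3983/7 = 569.000
M(set-size 5) = 5819/9 = 646.556
Difference = 646.556 − 569.000 = 77.556 ms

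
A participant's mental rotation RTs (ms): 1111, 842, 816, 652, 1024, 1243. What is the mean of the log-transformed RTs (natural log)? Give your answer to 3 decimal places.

ln(RT): 7.0130, 6.7358, 6.7044, 6.4800, 6.9315, 7.1253
Σ ln(RT) = 40.9900
Mean = 40.9900/6 = 6.83167

6.832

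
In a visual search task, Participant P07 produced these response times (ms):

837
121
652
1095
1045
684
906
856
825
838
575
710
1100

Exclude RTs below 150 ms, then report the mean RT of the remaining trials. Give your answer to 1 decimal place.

Excluded: 121
Retained (n=12): Σ = 10123
Mean = 10123/12 = 843.5833

843.6 ms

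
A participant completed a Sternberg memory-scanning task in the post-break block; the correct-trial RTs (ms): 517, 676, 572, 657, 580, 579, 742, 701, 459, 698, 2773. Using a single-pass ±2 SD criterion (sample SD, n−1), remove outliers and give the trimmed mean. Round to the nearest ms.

n = 11, ΣRT = 8954, M = 814.000
Σ(x−M)² = 4295562.00; s = √(4295562.00/10) = 655.405
Cutoffs: 814.000 ± 2·655.405 → [-496.8, 2124.8]
Outside: 2773 → excluded.
Retained (n=10): Σ = 6181, mean = 6181/10 = 618.100

618 ms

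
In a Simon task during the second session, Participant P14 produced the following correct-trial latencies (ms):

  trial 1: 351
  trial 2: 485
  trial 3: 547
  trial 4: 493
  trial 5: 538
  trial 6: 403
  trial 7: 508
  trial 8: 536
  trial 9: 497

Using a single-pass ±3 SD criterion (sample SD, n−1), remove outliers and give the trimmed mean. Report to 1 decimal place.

n = 9, ΣRT = 4358, M = 484.222
Σ(x−M)² = 34665.56; s = √(34665.56/8) = 65.827
Cutoffs: 484.222 ± 3·65.827 → [286.7, 681.7]
No RTs fall outside the cutoffs; all 9 retained. Mean = 4358/9 = 484.222

484.2 ms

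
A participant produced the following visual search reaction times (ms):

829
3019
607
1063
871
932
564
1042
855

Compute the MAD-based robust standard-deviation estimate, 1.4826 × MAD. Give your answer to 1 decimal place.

Sorted: 564, 607, 829, 855, 871, 932, 1042, 1063, 3019 → median = 871
|x − 871| sorted: 0, 16, 42, 61, 171, 192, 264, 307, 2148 → MAD = 171
Robust SD ≈ 1.4826 × 171 = 253.525

253.5 ms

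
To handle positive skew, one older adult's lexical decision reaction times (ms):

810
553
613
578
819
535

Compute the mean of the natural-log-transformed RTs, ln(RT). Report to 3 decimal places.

6.463

ln(RT): 6.6970, 6.3154, 6.4184, 6.3596, 6.7081, 6.2823
Σ ln(RT) = 38.7807
Mean = 38.7807/6 = 6.46345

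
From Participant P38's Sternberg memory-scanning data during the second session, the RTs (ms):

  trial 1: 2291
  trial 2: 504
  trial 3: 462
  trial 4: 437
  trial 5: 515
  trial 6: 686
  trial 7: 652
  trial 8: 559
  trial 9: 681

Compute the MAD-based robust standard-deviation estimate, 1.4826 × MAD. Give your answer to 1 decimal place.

Sorted: 437, 462, 504, 515, 559, 652, 681, 686, 2291 → median = 559
|x − 559| sorted: 0, 44, 55, 93, 97, 122, 122, 127, 1732 → MAD = 97
Robust SD ≈ 1.4826 × 97 = 143.812

143.8 ms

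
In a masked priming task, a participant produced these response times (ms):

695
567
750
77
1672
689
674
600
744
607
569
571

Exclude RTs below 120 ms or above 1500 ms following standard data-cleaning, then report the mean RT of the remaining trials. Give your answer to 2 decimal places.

Excluded: 77, 1672
Retained (n=10): Σ = 6466
Mean = 6466/10 = 646.6000

646.60 ms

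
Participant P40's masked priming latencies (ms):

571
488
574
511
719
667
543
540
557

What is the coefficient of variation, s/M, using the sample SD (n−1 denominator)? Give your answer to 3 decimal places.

0.128

n = 9, Σ = 5170, M = 574.4444
Σ(x−M)² = 43452.222; s = √(43452.222/8) = 73.6989
CV = 73.6989 / 574.4444 = 0.12830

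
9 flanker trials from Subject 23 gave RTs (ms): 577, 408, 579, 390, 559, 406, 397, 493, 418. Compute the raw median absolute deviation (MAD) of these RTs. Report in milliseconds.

28 ms

Sorted: 390, 397, 406, 408, 418, 493, 559, 577, 579 → median = 418
|x − 418|: 159, 10, 161, 28, 141, 12, 21, 75, 0
Sorted deviations: 0, 10, 12, 21, 28, 75, 141, 159, 161 → MAD = 28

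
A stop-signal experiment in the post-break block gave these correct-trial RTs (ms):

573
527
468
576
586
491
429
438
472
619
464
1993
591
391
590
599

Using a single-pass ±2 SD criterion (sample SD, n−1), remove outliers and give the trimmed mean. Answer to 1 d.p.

520.9 ms

n = 16, ΣRT = 9807, M = 612.938
Σ(x−M)² = 2108494.94; s = √(2108494.94/15) = 374.922
Cutoffs: 612.938 ± 2·374.922 → [-136.9, 1362.8]
Outside: 1993 → excluded.
Retained (n=15): Σ = 7814, mean = 7814/15 = 520.933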